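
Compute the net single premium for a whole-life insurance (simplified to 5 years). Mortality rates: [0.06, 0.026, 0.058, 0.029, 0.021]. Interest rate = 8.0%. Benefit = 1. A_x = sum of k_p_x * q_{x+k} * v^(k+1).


v = 0.925926
Year 0: k_p_x=1.0, q=0.06, term=0.055556
Year 1: k_p_x=0.94, q=0.026, term=0.020953
Year 2: k_p_x=0.91556, q=0.058, term=0.042154
Year 3: k_p_x=0.862458, q=0.029, term=0.018384
Year 4: k_p_x=0.837446, q=0.021, term=0.011969
A_x = 0.149


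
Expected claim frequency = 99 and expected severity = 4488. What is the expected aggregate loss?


E[S] = E[N] * E[X]
= 99 * 4488
= 444312


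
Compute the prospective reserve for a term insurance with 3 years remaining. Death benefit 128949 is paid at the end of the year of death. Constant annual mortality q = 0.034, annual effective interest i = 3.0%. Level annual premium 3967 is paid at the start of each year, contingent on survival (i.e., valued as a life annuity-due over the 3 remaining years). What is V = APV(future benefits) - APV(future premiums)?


v = 1/(1+i) = 0.970874
APV(future benefits) per unit = sum_{k=0}^{2} k_p_x * q * v^(k+1) = 0.093003
APV(future benefits) = 128949 * 0.093003 = 11992.6834
Life annuity-due factor ä_{x:3} = sum_{k=0}^{2} k_p_x * v^k = 2.817453
APV(future premiums) = 3967 * 2.817453 = 11176.8365
V = 11992.6834 - 11176.8365
= 815.8469


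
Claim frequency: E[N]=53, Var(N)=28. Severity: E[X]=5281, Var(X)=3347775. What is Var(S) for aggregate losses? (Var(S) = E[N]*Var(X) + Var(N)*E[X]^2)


Var(S) = E[N]*Var(X) + Var(N)*E[X]^2
= 53*3347775 + 28*5281^2
= 177432075 + 780890908
= 9.5832e+08


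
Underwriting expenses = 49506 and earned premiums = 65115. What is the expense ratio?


Expense ratio = expenses / premiums
= 49506 / 65115
= 0.7603


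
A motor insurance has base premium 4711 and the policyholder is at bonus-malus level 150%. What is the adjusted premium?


adjusted = base * BM_level / 100
= 4711 * 150 / 100
= 4711 * 1.5
= 7066.5


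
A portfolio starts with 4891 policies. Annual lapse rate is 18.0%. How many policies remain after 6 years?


remaining = initial * (1 - lapse)^years
= 4891 * (1 - 0.18)^6
= 4891 * 0.304007
= 1486.8966


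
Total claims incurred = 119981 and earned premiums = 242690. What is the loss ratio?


Loss ratio = claims / premiums
= 119981 / 242690
= 0.4944


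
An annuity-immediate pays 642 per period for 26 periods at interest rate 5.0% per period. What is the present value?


PV = PMT * (1 - (1+i)^(-n)) / i
= 642 * (1 - (1+0.05)^(-26)) / 0.05
= 642 * (1 - 0.281241) / 0.05
= 642 * 14.375185
= 9228.869


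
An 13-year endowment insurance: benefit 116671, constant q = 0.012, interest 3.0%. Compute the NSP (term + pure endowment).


Term component = 13932.3599
Pure endowment = 13_p_x * v^13 * benefit = 0.854752 * 0.680951 * 116671 = 67907.7402
NSP = 81840.1002


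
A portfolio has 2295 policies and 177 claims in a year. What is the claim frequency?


frequency = claims / policies
= 177 / 2295
= 0.0771


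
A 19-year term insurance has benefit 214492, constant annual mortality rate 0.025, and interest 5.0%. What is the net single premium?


NSP = benefit * sum_{k=0}^{n-1} k_p_x * q * v^(k+1)
With constant q=0.025, v=0.952381
Sum = 0.251794
NSP = 214492 * 0.251794
= 54007.6937


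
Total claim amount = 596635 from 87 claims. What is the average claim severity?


severity = total / number
= 596635 / 87
= 6857.8736


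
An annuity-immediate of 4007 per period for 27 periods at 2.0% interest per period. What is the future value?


FV = PMT * ((1+i)^n - 1) / i
= 4007 * ((1.02)^27 - 1) / 0.02
= 4007 * (1.706886 - 1) / 0.02
= 141624.7056


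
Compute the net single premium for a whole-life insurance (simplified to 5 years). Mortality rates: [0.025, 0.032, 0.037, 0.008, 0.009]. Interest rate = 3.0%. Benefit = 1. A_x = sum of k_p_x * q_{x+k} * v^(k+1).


v = 0.970874
Year 0: k_p_x=1.0, q=0.025, term=0.024272
Year 1: k_p_x=0.975, q=0.032, term=0.029409
Year 2: k_p_x=0.9438, q=0.037, term=0.031957
Year 3: k_p_x=0.908879, q=0.008, term=0.00646
Year 4: k_p_x=0.901608, q=0.009, term=0.007
A_x = 0.0991


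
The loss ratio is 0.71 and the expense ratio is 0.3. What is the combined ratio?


Combined ratio = loss ratio + expense ratio
= 0.71 + 0.3
= 1.01


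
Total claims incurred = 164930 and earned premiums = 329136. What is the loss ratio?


Loss ratio = claims / premiums
= 164930 / 329136
= 0.5011


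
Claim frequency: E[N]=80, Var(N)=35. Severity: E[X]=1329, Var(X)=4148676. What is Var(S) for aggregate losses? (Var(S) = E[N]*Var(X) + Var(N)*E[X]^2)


Var(S) = E[N]*Var(X) + Var(N)*E[X]^2
= 80*4148676 + 35*1329^2
= 331894080 + 61818435
= 3.9371e+08


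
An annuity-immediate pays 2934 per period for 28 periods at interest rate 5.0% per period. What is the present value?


PV = PMT * (1 - (1+i)^(-n)) / i
= 2934 * (1 - (1+0.05)^(-28)) / 0.05
= 2934 * (1 - 0.255094) / 0.05
= 2934 * 14.898127
= 43711.1054


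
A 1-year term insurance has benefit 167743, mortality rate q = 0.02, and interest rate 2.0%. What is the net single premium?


NSP = benefit * q * v
v = 1/(1+i) = 0.980392
NSP = 167743 * 0.02 * 0.980392
= 3289.0784


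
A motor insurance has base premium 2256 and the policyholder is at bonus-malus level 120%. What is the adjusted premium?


adjusted = base * BM_level / 100
= 2256 * 120 / 100
= 2256 * 1.2
= 2707.2


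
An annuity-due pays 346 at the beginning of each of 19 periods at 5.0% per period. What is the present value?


PV_due = PMT * (1-(1+i)^(-n))/i * (1+i)
PV_immediate = 4181.521
PV_due = 4181.521 * 1.05
= 4390.5971


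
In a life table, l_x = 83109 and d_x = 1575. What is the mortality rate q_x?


q_x = d_x / l_x
= 1575 / 83109
= 0.019


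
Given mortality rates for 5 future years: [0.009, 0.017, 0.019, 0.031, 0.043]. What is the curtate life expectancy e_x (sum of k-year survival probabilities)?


e_x = sum_{k=1}^{n} k_p_x
k_p_x values:
  1_p_x = 0.991
  2_p_x = 0.974153
  3_p_x = 0.955644
  4_p_x = 0.926019
  5_p_x = 0.8862
e_x = 4.733


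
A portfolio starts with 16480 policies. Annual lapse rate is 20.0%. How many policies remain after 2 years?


remaining = initial * (1 - lapse)^years
= 16480 * (1 - 0.2)^2
= 16480 * 0.64
= 10547.2


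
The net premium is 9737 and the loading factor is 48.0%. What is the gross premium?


Gross = net * (1 + loading)
= 9737 * (1 + 0.48)
= 9737 * 1.48
= 14410.76


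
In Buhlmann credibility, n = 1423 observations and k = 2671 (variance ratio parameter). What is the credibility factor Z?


Z = n / (n + k)
= 1423 / (1423 + 2671)
= 1423 / 4094
= 0.3476


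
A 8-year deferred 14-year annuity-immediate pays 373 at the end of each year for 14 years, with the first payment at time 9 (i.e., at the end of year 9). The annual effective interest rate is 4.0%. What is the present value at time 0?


PV at time 8 of the 14-year annuity-immediate:
a_n = 373 * (1-(1+0.04)^(-14))/0.04 = 3940.0449
Discount back 8 years to time 0:
PV = 3940.0449 * (1+0.04)^(-8)
= 3940.0449 * 0.73069
= 2878.9522


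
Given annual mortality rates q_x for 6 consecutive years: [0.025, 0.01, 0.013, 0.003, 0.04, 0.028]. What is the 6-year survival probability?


p_k = 1 - q_k for each year
Survival = product of (1 - q_k)
= 0.975 * 0.99 * 0.987 * 0.997 * 0.96 * 0.972
= 0.8863


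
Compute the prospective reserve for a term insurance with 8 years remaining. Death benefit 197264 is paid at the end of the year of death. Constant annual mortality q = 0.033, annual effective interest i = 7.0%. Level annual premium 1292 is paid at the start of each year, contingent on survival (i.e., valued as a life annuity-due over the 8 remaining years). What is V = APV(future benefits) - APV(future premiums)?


v = 1/(1+i) = 0.934579
APV(future benefits) per unit = sum_{k=0}^{7} k_p_x * q * v^(k+1) = 0.177822
APV(future benefits) = 197264 * 0.177822 = 35077.7976
Life annuity-due factor ä_{x:8} = sum_{k=0}^{7} k_p_x * v^k = 5.76573
APV(future premiums) = 1292 * 5.76573 = 7449.3235
V = 35077.7976 - 7449.3235
= 27628.4741


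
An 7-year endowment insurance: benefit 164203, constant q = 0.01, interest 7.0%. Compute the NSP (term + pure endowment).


Term component = 8611.5554
Pure endowment = 7_p_x * v^7 * benefit = 0.932065 * 0.62275 * 164203 = 95310.5566
NSP = 103922.112


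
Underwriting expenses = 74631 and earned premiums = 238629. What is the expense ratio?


Expense ratio = expenses / premiums
= 74631 / 238629
= 0.3127


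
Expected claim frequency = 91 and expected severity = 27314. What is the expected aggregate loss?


E[S] = E[N] * E[X]
= 91 * 27314
= 2.4856e+06


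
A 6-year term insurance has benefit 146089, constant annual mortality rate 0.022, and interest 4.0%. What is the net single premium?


NSP = benefit * sum_{k=0}^{n-1} k_p_x * q * v^(k+1)
With constant q=0.022, v=0.961538
Sum = 0.109445
NSP = 146089 * 0.109445
= 15988.6563


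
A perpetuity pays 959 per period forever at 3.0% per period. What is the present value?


PV = PMT / i
= 959 / 0.03
= 31966.6667


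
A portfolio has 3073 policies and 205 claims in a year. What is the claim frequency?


frequency = claims / policies
= 205 / 3073
= 0.0667


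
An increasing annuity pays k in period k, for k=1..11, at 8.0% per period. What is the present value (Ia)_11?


(Ia)_n = sum_{k=1}^{n} k * v^k, v = 1/(1+i)
v = 0.925926
Sum computed term by term:
(Ia)_11 = 37.4046


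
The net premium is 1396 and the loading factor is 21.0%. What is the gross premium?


Gross = net * (1 + loading)
= 1396 * (1 + 0.21)
= 1396 * 1.21
= 1689.16


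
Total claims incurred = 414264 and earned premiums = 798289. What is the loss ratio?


Loss ratio = claims / premiums
= 414264 / 798289
= 0.5189


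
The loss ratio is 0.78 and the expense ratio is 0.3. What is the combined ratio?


Combined ratio = loss ratio + expense ratio
= 0.78 + 0.3
= 1.08


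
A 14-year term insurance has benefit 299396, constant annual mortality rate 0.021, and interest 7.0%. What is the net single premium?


NSP = benefit * sum_{k=0}^{n-1} k_p_x * q * v^(k+1)
With constant q=0.021, v=0.934579
Sum = 0.164278
NSP = 299396 * 0.164278
= 49184.2527


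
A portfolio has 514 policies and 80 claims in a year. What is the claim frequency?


frequency = claims / policies
= 80 / 514
= 0.1556


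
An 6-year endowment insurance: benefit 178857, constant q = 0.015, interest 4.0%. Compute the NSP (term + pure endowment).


Term component = 13570.3303
Pure endowment = 6_p_x * v^6 * benefit = 0.913308 * 0.790315 * 178857 = 129099.1222
NSP = 142669.4525


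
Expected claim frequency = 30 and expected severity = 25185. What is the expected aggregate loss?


E[S] = E[N] * E[X]
= 30 * 25185
= 755550


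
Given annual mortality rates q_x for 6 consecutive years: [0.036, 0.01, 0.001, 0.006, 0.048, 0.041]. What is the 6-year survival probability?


p_k = 1 - q_k for each year
Survival = product of (1 - q_k)
= 0.964 * 0.99 * 0.999 * 0.994 * 0.952 * 0.959
= 0.8652


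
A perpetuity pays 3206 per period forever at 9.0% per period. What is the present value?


PV = PMT / i
= 3206 / 0.09
= 35622.2222


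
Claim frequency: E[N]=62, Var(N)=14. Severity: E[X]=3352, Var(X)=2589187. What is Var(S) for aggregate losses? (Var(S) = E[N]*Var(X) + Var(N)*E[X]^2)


Var(S) = E[N]*Var(X) + Var(N)*E[X]^2
= 62*2589187 + 14*3352^2
= 160529594 + 157302656
= 3.1783e+08


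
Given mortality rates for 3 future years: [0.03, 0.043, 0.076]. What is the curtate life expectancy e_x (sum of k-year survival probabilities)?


e_x = sum_{k=1}^{n} k_p_x
k_p_x values:
  1_p_x = 0.97
  2_p_x = 0.92829
  3_p_x = 0.85774
e_x = 2.756


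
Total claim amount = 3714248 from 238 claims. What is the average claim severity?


severity = total / number
= 3714248 / 238
= 15606.084


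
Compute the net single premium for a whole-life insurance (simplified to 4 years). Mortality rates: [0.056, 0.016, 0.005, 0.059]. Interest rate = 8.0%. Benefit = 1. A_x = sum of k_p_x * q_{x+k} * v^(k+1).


v = 0.925926
Year 0: k_p_x=1.0, q=0.056, term=0.051852
Year 1: k_p_x=0.944, q=0.016, term=0.012949
Year 2: k_p_x=0.928896, q=0.005, term=0.003687
Year 3: k_p_x=0.924252, q=0.059, term=0.040082
A_x = 0.1086


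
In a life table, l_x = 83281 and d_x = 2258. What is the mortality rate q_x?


q_x = d_x / l_x
= 2258 / 83281
= 0.0271


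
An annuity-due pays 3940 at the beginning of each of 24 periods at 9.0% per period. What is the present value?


PV_due = PMT * (1-(1+i)^(-n))/i * (1+i)
PV_immediate = 38244.0504
PV_due = 38244.0504 * 1.09
= 41686.0149


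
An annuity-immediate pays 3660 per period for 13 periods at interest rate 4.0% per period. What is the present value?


PV = PMT * (1 - (1+i)^(-n)) / i
= 3660 * (1 - (1+0.04)^(-13)) / 0.04
= 3660 * (1 - 0.600574) / 0.04
= 3660 * 9.985648
= 36547.4711


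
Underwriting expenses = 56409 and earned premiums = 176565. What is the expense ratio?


Expense ratio = expenses / premiums
= 56409 / 176565
= 0.3195


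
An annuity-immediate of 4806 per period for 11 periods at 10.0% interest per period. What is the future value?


FV = PMT * ((1+i)^n - 1) / i
= 4806 * ((1.1)^11 - 1) / 0.1
= 4806 * (2.853117 - 1) / 0.1
= 89060.7889


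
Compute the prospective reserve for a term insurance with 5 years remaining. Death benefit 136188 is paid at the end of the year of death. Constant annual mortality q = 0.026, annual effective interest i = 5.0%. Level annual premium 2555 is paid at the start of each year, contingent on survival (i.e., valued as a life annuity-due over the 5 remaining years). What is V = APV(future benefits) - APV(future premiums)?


v = 1/(1+i) = 0.952381
APV(future benefits) per unit = sum_{k=0}^{4} k_p_x * q * v^(k+1) = 0.107138
APV(future benefits) = 136188 * 0.107138 = 14590.8594
Life annuity-due factor ä_{x:5} = sum_{k=0}^{4} k_p_x * v^k = 4.326712
APV(future premiums) = 2555 * 4.326712 = 11054.749
V = 14590.8594 - 11054.749
= 3536.1104


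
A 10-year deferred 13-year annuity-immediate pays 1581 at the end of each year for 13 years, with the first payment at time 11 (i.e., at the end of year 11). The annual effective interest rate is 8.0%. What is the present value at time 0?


PV at time 10 of the 13-year annuity-immediate:
a_n = 1581 * (1-(1+0.08)^(-13))/0.08 = 12495.8698
Discount back 10 years to time 0:
PV = 12495.8698 * (1+0.08)^(-10)
= 12495.8698 * 0.463193
= 5788.0055


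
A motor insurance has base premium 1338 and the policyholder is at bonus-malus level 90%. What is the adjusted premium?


adjusted = base * BM_level / 100
= 1338 * 90 / 100
= 1338 * 0.9
= 1204.2


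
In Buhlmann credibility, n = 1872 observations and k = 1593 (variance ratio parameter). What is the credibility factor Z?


Z = n / (n + k)
= 1872 / (1872 + 1593)
= 1872 / 3465
= 0.5403


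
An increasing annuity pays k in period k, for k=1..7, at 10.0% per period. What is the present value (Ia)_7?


(Ia)_n = sum_{k=1}^{n} k * v^k, v = 1/(1+i)
v = 0.909091
Sum computed term by term:
(Ia)_7 = 17.6315


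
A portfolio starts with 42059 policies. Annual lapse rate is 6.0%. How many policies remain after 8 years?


remaining = initial * (1 - lapse)^years
= 42059 * (1 - 0.06)^8
= 42059 * 0.609569
= 25637.86


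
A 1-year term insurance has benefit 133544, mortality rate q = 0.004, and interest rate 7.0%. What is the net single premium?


NSP = benefit * q * v
v = 1/(1+i) = 0.934579
NSP = 133544 * 0.004 * 0.934579
= 499.2299


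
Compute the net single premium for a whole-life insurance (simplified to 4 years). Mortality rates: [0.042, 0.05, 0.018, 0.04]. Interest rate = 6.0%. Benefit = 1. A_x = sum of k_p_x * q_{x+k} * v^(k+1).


v = 0.943396
Year 0: k_p_x=1.0, q=0.042, term=0.039623
Year 1: k_p_x=0.958, q=0.05, term=0.042631
Year 2: k_p_x=0.9101, q=0.018, term=0.013754
Year 3: k_p_x=0.893718, q=0.04, term=0.028316
A_x = 0.1243


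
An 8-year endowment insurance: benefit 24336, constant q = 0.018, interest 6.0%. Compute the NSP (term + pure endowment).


Term component = 2569.0026
Pure endowment = 8_p_x * v^8 * benefit = 0.864753 * 0.627412 * 24336 = 13203.6553
NSP = 15772.6579


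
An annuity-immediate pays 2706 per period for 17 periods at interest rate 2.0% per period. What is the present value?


PV = PMT * (1 - (1+i)^(-n)) / i
= 2706 * (1 - (1+0.02)^(-17)) / 0.02
= 2706 * (1 - 0.714163) / 0.02
= 2706 * 14.291872
= 38673.8053


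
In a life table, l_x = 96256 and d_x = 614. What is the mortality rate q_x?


q_x = d_x / l_x
= 614 / 96256
= 0.0064


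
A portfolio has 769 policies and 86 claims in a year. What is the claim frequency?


frequency = claims / policies
= 86 / 769
= 0.1118


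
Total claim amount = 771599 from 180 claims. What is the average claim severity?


severity = total / number
= 771599 / 180
= 4286.6611


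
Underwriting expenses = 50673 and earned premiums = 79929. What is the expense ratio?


Expense ratio = expenses / premiums
= 50673 / 79929
= 0.634


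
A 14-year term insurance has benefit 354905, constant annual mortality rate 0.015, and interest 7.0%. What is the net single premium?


NSP = benefit * sum_{k=0}^{n-1} k_p_x * q * v^(k+1)
With constant q=0.015, v=0.934579
Sum = 0.121084
NSP = 354905 * 0.121084
= 42973.2238


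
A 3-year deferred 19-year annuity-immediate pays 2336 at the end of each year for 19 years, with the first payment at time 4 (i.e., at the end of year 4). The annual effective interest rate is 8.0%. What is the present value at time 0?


PV at time 3 of the 19-year annuity-immediate:
a_n = 2336 * (1-(1+0.08)^(-19))/0.08 = 22434.0077
Discount back 3 years to time 0:
PV = 22434.0077 * (1+0.08)^(-3)
= 22434.0077 * 0.793832
= 17808.8386


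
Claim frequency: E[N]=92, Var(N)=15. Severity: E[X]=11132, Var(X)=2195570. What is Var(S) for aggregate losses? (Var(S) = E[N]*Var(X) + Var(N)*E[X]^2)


Var(S) = E[N]*Var(X) + Var(N)*E[X]^2
= 92*2195570 + 15*11132^2
= 201992440 + 1858821360
= 2.0608e+09


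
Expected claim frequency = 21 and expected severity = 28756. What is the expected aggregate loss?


E[S] = E[N] * E[X]
= 21 * 28756
= 603876


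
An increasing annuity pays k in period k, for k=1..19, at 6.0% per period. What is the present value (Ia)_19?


(Ia)_n = sum_{k=1}^{n} k * v^k, v = 1/(1+i)
v = 0.943396
Sum computed term by term:
(Ia)_19 = 92.4643


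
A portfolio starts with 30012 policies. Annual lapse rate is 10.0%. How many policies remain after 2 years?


remaining = initial * (1 - lapse)^years
= 30012 * (1 - 0.1)^2
= 30012 * 0.81
= 24309.72


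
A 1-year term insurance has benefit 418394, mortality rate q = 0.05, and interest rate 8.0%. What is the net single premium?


NSP = benefit * q * v
v = 1/(1+i) = 0.925926
NSP = 418394 * 0.05 * 0.925926
= 19370.0926


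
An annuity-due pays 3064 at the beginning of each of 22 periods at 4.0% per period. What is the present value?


PV_due = PMT * (1-(1+i)^(-n))/i * (1+i)
PV_immediate = 44278.2174
PV_due = 44278.2174 * 1.04
= 46049.3461


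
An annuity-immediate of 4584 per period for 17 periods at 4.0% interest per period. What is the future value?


FV = PMT * ((1+i)^n - 1) / i
= 4584 * ((1.04)^17 - 1) / 0.04
= 4584 * (1.9479 - 1) / 0.04
= 108629.3968


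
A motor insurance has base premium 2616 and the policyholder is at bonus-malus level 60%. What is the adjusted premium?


adjusted = base * BM_level / 100
= 2616 * 60 / 100
= 2616 * 0.6
= 1569.6


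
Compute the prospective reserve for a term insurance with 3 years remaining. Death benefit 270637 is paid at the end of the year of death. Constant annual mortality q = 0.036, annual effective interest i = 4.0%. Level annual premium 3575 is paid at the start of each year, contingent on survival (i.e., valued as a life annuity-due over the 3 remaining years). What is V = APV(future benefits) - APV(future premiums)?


v = 1/(1+i) = 0.961538
APV(future benefits) per unit = sum_{k=0}^{2} k_p_x * q * v^(k+1) = 0.096442
APV(future benefits) = 270637 * 0.096442 = 26100.8414
Life annuity-due factor ä_{x:3} = sum_{k=0}^{2} k_p_x * v^k = 2.786109
APV(future premiums) = 3575 * 2.786109 = 9960.3413
V = 26100.8414 - 9960.3413
= 16140.5001


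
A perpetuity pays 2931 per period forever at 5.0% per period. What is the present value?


PV = PMT / i
= 2931 / 0.05
= 58620.0


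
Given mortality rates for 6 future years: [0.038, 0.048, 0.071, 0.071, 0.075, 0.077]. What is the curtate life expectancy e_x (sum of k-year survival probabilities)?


e_x = sum_{k=1}^{n} k_p_x
k_p_x values:
  1_p_x = 0.962
  2_p_x = 0.915824
  3_p_x = 0.8508
  4_p_x = 0.790394
  5_p_x = 0.731114
  6_p_x = 0.674818
e_x = 4.925


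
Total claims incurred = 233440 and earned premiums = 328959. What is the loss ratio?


Loss ratio = claims / premiums
= 233440 / 328959
= 0.7096


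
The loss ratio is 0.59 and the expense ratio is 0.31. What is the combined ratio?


Combined ratio = loss ratio + expense ratio
= 0.59 + 0.31
= 0.9


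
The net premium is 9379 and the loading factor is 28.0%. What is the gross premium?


Gross = net * (1 + loading)
= 9379 * (1 + 0.28)
= 9379 * 1.28
= 12005.12


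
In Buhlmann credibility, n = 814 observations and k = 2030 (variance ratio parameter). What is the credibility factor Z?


Z = n / (n + k)
= 814 / (814 + 2030)
= 814 / 2844
= 0.2862


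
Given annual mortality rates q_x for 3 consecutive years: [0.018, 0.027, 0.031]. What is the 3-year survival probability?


p_k = 1 - q_k for each year
Survival = product of (1 - q_k)
= 0.982 * 0.973 * 0.969
= 0.9259


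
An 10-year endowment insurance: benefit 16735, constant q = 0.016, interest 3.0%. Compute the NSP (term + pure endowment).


Term component = 2134.7739
Pure endowment = 10_p_x * v^10 * benefit = 0.851042 * 0.744094 * 16735 = 10597.5251
NSP = 12732.299


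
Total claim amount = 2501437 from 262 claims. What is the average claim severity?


severity = total / number
= 2501437 / 262
= 9547.4695


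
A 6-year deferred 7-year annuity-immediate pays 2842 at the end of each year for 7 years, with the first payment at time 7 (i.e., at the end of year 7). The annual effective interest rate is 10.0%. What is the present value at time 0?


PV at time 6 of the 7-year annuity-immediate:
a_n = 2842 * (1-(1+0.1)^(-7))/0.1 = 13836.0463
Discount back 6 years to time 0:
PV = 13836.0463 * (1+0.1)^(-6)
= 13836.0463 * 0.564474
= 7810.0874


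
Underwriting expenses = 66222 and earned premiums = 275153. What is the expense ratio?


Expense ratio = expenses / premiums
= 66222 / 275153
= 0.2407


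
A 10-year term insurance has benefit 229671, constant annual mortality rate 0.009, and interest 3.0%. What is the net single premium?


NSP = benefit * sum_{k=0}^{n-1} k_p_x * q * v^(k+1)
With constant q=0.009, v=0.970874
Sum = 0.073898
NSP = 229671 * 0.073898
= 16972.3191


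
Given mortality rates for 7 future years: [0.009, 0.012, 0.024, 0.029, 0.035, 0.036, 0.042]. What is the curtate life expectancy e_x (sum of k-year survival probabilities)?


e_x = sum_{k=1}^{n} k_p_x
k_p_x values:
  1_p_x = 0.991
  2_p_x = 0.979108
  3_p_x = 0.955609
  4_p_x = 0.927897
  5_p_x = 0.89542
  6_p_x = 0.863185
  7_p_x = 0.826931
e_x = 6.4392


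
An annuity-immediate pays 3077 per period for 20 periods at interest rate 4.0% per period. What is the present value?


PV = PMT * (1 - (1+i)^(-n)) / i
= 3077 * (1 - (1+0.04)^(-20)) / 0.04
= 3077 * (1 - 0.456387) / 0.04
= 3077 * 13.590326
= 41817.4342


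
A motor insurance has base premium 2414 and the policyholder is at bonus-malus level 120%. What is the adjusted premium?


adjusted = base * BM_level / 100
= 2414 * 120 / 100
= 2414 * 1.2
= 2896.8


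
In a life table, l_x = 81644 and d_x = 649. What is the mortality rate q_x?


q_x = d_x / l_x
= 649 / 81644
= 0.0079


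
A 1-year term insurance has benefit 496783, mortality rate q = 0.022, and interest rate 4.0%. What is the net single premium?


NSP = benefit * q * v
v = 1/(1+i) = 0.961538
NSP = 496783 * 0.022 * 0.961538
= 10508.8712


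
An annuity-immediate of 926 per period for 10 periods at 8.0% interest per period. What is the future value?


FV = PMT * ((1+i)^n - 1) / i
= 926 * ((1.08)^10 - 1) / 0.08
= 926 * (2.158925 - 1) / 0.08
= 13414.5568


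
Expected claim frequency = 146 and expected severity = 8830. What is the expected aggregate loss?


E[S] = E[N] * E[X]
= 146 * 8830
= 1.2892e+06


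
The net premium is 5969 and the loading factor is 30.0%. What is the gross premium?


Gross = net * (1 + loading)
= 5969 * (1 + 0.3)
= 5969 * 1.3
= 7759.7


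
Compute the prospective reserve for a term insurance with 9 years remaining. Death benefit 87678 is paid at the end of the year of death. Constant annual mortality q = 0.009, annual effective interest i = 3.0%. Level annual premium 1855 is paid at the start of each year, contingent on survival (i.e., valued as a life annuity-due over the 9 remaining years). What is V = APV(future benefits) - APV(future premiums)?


v = 1/(1+i) = 0.970874
APV(future benefits) per unit = sum_{k=0}^{8} k_p_x * q * v^(k+1) = 0.067725
APV(future benefits) = 87678 * 0.067725 = 5937.9815
Life annuity-due factor ä_{x:9} = sum_{k=0}^{8} k_p_x * v^k = 7.750736
APV(future premiums) = 1855 * 7.750736 = 14377.6146
V = 5937.9815 - 14377.6146
= -8439.6331


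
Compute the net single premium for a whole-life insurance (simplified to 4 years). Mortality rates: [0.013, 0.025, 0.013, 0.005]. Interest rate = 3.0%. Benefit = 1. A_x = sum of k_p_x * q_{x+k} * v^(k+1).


v = 0.970874
Year 0: k_p_x=1.0, q=0.013, term=0.012621
Year 1: k_p_x=0.987, q=0.025, term=0.023259
Year 2: k_p_x=0.962325, q=0.013, term=0.011449
Year 3: k_p_x=0.949815, q=0.005, term=0.004219
A_x = 0.0515


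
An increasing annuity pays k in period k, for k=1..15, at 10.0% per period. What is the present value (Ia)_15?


(Ia)_n = sum_{k=1}^{n} k * v^k, v = 1/(1+i)
v = 0.909091
Sum computed term by term:
(Ia)_15 = 47.7581


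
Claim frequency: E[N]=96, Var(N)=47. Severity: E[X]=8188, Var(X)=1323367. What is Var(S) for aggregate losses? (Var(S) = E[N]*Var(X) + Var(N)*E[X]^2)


Var(S) = E[N]*Var(X) + Var(N)*E[X]^2
= 96*1323367 + 47*8188^2
= 127043232 + 3151037168
= 3.2781e+09


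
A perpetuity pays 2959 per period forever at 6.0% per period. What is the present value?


PV = PMT / i
= 2959 / 0.06
= 49316.6667


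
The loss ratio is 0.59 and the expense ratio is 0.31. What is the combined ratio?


Combined ratio = loss ratio + expense ratio
= 0.59 + 0.31
= 0.9


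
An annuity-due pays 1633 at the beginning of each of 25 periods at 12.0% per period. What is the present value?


PV_due = PMT * (1-(1+i)^(-n))/i * (1+i)
PV_immediate = 12807.8462
PV_due = 12807.8462 * 1.12
= 14344.7877


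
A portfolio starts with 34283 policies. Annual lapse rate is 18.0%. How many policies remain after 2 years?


remaining = initial * (1 - lapse)^years
= 34283 * (1 - 0.18)^2
= 34283 * 0.6724
= 23051.8892


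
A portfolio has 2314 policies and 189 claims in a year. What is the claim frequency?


frequency = claims / policies
= 189 / 2314
= 0.0817


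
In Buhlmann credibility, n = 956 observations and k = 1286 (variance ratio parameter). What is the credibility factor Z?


Z = n / (n + k)
= 956 / (956 + 1286)
= 956 / 2242
= 0.4264


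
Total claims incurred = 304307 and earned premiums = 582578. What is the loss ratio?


Loss ratio = claims / premiums
= 304307 / 582578
= 0.5223


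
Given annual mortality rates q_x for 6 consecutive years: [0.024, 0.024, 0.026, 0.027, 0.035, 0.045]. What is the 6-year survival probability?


p_k = 1 - q_k for each year
Survival = product of (1 - q_k)
= 0.976 * 0.976 * 0.974 * 0.973 * 0.965 * 0.955
= 0.832


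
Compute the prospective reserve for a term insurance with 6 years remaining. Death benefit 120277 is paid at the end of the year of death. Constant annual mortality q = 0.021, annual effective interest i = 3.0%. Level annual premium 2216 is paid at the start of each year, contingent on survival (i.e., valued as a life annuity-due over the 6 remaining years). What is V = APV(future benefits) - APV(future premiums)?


v = 1/(1+i) = 0.970874
APV(future benefits) per unit = sum_{k=0}^{5} k_p_x * q * v^(k+1) = 0.108151
APV(future benefits) = 120277 * 0.108151 = 13008.0317
Life annuity-due factor ä_{x:6} = sum_{k=0}^{5} k_p_x * v^k = 5.30453
APV(future premiums) = 2216 * 5.30453 = 11754.839
V = 13008.0317 - 11754.839
= 1253.1927


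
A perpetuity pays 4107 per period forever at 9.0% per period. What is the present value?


PV = PMT / i
= 4107 / 0.09
= 45633.3333


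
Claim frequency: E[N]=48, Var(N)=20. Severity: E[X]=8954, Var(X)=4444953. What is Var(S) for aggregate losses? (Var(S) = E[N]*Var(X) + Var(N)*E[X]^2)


Var(S) = E[N]*Var(X) + Var(N)*E[X]^2
= 48*4444953 + 20*8954^2
= 213357744 + 1603482320
= 1.8168e+09


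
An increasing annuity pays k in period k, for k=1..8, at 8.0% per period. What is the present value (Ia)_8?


(Ia)_n = sum_{k=1}^{n} k * v^k, v = 1/(1+i)
v = 0.925926
Sum computed term by term:
(Ia)_8 = 23.5527


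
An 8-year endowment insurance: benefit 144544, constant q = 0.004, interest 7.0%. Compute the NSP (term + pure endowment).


Term component = 3409.3361
Pure endowment = 8_p_x * v^8 * benefit = 0.968444 * 0.582009 * 144544 = 81471.2829
NSP = 84880.6189


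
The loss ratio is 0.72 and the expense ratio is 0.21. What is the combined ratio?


Combined ratio = loss ratio + expense ratio
= 0.72 + 0.21
= 0.93


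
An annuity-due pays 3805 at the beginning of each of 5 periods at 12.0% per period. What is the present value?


PV_due = PMT * (1-(1+i)^(-n))/i * (1+i)
PV_immediate = 13716.1734
PV_due = 13716.1734 * 1.12
= 15362.1143


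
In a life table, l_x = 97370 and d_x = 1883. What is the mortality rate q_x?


q_x = d_x / l_x
= 1883 / 97370
= 0.0193


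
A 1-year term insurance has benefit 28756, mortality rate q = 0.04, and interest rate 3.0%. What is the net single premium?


NSP = benefit * q * v
v = 1/(1+i) = 0.970874
NSP = 28756 * 0.04 * 0.970874
= 1116.7379


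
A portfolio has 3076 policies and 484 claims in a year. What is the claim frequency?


frequency = claims / policies
= 484 / 3076
= 0.1573


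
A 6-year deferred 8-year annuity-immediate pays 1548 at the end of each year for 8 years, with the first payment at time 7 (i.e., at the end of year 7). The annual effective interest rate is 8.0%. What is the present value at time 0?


PV at time 6 of the 8-year annuity-immediate:
a_n = 1548 * (1-(1+0.08)^(-8))/0.08 = 8895.7971
Discount back 6 years to time 0:
PV = 8895.7971 * (1+0.08)^(-6)
= 8895.7971 * 0.63017
= 5605.8611


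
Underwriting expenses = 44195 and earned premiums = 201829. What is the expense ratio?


Expense ratio = expenses / premiums
= 44195 / 201829
= 0.219


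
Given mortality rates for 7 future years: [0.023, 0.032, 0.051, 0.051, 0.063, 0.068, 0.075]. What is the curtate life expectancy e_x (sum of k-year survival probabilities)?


e_x = sum_{k=1}^{n} k_p_x
k_p_x values:
  1_p_x = 0.977
  2_p_x = 0.945736
  3_p_x = 0.897503
  4_p_x = 0.851731
  5_p_x = 0.798072
  6_p_x = 0.743803
  7_p_x = 0.688018
e_x = 5.9019


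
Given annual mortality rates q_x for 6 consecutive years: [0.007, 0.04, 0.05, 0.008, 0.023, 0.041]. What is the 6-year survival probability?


p_k = 1 - q_k for each year
Survival = product of (1 - q_k)
= 0.993 * 0.96 * 0.95 * 0.992 * 0.977 * 0.959
= 0.8417


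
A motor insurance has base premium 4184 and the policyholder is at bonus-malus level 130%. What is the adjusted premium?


adjusted = base * BM_level / 100
= 4184 * 130 / 100
= 4184 * 1.3
= 5439.2


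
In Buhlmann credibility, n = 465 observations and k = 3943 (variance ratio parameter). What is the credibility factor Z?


Z = n / (n + k)
= 465 / (465 + 3943)
= 465 / 4408
= 0.1055


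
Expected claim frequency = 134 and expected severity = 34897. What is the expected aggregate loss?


E[S] = E[N] * E[X]
= 134 * 34897
= 4.6762e+06


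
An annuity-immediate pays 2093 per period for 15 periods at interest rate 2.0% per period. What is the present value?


PV = PMT * (1 - (1+i)^(-n)) / i
= 2093 * (1 - (1+0.02)^(-15)) / 0.02
= 2093 * (1 - 0.743015) / 0.02
= 2093 * 12.849264
= 26893.5085


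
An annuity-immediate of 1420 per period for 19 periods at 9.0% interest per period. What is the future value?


FV = PMT * ((1+i)^n - 1) / i
= 1420 * ((1.09)^19 - 1) / 0.09
= 1420 * (5.141661 - 1) / 0.09
= 65346.2109


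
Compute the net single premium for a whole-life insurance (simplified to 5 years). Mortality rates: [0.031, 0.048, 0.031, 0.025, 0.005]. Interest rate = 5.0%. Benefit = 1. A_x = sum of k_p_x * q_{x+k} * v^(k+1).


v = 0.952381
Year 0: k_p_x=1.0, q=0.031, term=0.029524
Year 1: k_p_x=0.969, q=0.048, term=0.042188
Year 2: k_p_x=0.922488, q=0.031, term=0.024703
Year 3: k_p_x=0.893891, q=0.025, term=0.018385
Year 4: k_p_x=0.871544, q=0.005, term=0.003414
A_x = 0.1182


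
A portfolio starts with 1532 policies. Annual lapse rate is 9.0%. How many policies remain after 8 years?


remaining = initial * (1 - lapse)^years
= 1532 * (1 - 0.09)^8
= 1532 * 0.470253
= 720.4269


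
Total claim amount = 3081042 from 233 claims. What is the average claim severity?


severity = total / number
= 3081042 / 233
= 13223.3562


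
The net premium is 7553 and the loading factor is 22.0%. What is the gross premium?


Gross = net * (1 + loading)
= 7553 * (1 + 0.22)
= 7553 * 1.22
= 9214.66


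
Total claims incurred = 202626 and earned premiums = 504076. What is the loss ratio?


Loss ratio = claims / premiums
= 202626 / 504076
= 0.402


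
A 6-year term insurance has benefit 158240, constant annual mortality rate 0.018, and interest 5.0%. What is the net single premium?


NSP = benefit * sum_{k=0}^{n-1} k_p_x * q * v^(k+1)
With constant q=0.018, v=0.952381
Sum = 0.087574
NSP = 158240 * 0.087574
= 13857.7106


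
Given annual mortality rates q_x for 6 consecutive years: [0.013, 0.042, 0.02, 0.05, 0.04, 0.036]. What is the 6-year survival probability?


p_k = 1 - q_k for each year
Survival = product of (1 - q_k)
= 0.987 * 0.958 * 0.98 * 0.95 * 0.96 * 0.964
= 0.8147


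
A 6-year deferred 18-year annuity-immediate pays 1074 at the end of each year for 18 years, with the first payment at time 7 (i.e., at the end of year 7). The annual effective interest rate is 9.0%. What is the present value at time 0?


PV at time 6 of the 18-year annuity-immediate:
a_n = 1074 * (1-(1+0.09)^(-18))/0.09 = 9403.5414
Discount back 6 years to time 0:
PV = 9403.5414 * (1+0.09)^(-6)
= 9403.5414 * 0.596267
= 5607.0245


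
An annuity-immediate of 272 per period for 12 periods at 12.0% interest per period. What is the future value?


FV = PMT * ((1+i)^n - 1) / i
= 272 * ((1.12)^12 - 1) / 0.12
= 272 * (3.895976 - 1) / 0.12
= 6564.2122


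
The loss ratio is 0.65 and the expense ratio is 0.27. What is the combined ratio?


Combined ratio = loss ratio + expense ratio
= 0.65 + 0.27
= 0.92


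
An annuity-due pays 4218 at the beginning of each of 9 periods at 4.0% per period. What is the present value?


PV_due = PMT * (1-(1+i)^(-n))/i * (1+i)
PV_immediate = 31362.2287
PV_due = 31362.2287 * 1.04
= 32616.7179


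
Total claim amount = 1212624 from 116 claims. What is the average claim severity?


severity = total / number
= 1212624 / 116
= 10453.6552


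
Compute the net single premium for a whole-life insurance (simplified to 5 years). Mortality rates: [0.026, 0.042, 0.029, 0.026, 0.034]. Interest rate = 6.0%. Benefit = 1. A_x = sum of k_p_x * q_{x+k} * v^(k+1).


v = 0.943396
Year 0: k_p_x=1.0, q=0.026, term=0.024528
Year 1: k_p_x=0.974, q=0.042, term=0.036408
Year 2: k_p_x=0.933092, q=0.029, term=0.02272
Year 3: k_p_x=0.906032, q=0.026, term=0.018659
Year 4: k_p_x=0.882475, q=0.034, term=0.022421
A_x = 0.1247


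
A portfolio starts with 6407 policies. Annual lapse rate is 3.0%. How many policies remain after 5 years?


remaining = initial * (1 - lapse)^years
= 6407 * (1 - 0.03)^5
= 6407 * 0.858734
= 5501.9089


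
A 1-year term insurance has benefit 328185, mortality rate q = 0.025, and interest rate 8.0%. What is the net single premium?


NSP = benefit * q * v
v = 1/(1+i) = 0.925926
NSP = 328185 * 0.025 * 0.925926
= 7596.875


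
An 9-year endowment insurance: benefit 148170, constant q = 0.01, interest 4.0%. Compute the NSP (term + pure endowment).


Term component = 10614.155
Pure endowment = 9_p_x * v^9 * benefit = 0.913517 * 0.702587 * 148170 = 95099.2252
NSP = 105713.3801


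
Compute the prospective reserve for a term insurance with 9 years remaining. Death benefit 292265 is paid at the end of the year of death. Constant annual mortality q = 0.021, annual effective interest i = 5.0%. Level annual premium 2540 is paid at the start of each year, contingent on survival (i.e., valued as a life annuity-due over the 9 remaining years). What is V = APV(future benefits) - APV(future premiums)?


v = 1/(1+i) = 0.952381
APV(future benefits) per unit = sum_{k=0}^{8} k_p_x * q * v^(k+1) = 0.138267
APV(future benefits) = 292265 * 0.138267 = 40410.6223
Life annuity-due factor ä_{x:9} = sum_{k=0}^{8} k_p_x * v^k = 6.913353
APV(future premiums) = 2540 * 6.913353 = 17559.9166
V = 40410.6223 - 17559.9166
= 22850.7057


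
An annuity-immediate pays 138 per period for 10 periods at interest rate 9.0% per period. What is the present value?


PV = PMT * (1 - (1+i)^(-n)) / i
= 138 * (1 - (1+0.09)^(-10)) / 0.09
= 138 * (1 - 0.422411) / 0.09
= 138 * 6.417658
= 885.6368


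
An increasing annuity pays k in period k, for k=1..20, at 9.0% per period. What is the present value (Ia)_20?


(Ia)_n = sum_{k=1}^{n} k * v^k, v = 1/(1+i)
v = 0.917431
Sum computed term by term:
(Ia)_20 = 70.9055


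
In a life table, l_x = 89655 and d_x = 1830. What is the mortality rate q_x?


q_x = d_x / l_x
= 1830 / 89655
= 0.0204


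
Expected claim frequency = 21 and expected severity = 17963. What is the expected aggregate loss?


E[S] = E[N] * E[X]
= 21 * 17963
= 377223


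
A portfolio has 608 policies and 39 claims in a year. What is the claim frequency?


frequency = claims / policies
= 39 / 608
= 0.0641


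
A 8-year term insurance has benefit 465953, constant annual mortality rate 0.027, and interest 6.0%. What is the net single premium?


NSP = benefit * sum_{k=0}^{n-1} k_p_x * q * v^(k+1)
With constant q=0.027, v=0.943396
Sum = 0.153922
NSP = 465953 * 0.153922
= 71720.3876


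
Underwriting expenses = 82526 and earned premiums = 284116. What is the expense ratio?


Expense ratio = expenses / premiums
= 82526 / 284116
= 0.2905


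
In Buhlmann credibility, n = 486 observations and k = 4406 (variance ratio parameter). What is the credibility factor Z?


Z = n / (n + k)
= 486 / (486 + 4406)
= 486 / 4892
= 0.0993


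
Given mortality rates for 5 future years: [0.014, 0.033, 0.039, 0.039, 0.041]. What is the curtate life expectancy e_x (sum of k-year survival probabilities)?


e_x = sum_{k=1}^{n} k_p_x
k_p_x values:
  1_p_x = 0.986
  2_p_x = 0.953462
  3_p_x = 0.916277
  4_p_x = 0.880542
  5_p_x = 0.84444
e_x = 4.5807


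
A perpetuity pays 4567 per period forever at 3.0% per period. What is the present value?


PV = PMT / i
= 4567 / 0.03
= 152233.3333


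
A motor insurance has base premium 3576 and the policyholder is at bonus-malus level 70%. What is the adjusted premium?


adjusted = base * BM_level / 100
= 3576 * 70 / 100
= 3576 * 0.7
= 2503.2
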